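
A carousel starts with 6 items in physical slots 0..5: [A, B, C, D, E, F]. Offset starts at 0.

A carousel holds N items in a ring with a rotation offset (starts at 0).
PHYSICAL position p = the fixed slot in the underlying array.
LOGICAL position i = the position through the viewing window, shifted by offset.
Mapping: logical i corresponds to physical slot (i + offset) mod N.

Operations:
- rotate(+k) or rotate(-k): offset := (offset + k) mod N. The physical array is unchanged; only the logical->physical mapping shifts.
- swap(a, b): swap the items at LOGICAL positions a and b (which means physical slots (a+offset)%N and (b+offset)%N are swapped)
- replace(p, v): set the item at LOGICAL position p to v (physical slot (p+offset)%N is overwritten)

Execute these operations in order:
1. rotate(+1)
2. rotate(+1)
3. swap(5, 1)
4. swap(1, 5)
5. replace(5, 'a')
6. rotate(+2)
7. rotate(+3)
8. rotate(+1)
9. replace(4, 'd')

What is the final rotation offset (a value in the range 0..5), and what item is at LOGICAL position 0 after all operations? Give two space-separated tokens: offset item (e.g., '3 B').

Answer: 2 C

Derivation:
After op 1 (rotate(+1)): offset=1, physical=[A,B,C,D,E,F], logical=[B,C,D,E,F,A]
After op 2 (rotate(+1)): offset=2, physical=[A,B,C,D,E,F], logical=[C,D,E,F,A,B]
After op 3 (swap(5, 1)): offset=2, physical=[A,D,C,B,E,F], logical=[C,B,E,F,A,D]
After op 4 (swap(1, 5)): offset=2, physical=[A,B,C,D,E,F], logical=[C,D,E,F,A,B]
After op 5 (replace(5, 'a')): offset=2, physical=[A,a,C,D,E,F], logical=[C,D,E,F,A,a]
After op 6 (rotate(+2)): offset=4, physical=[A,a,C,D,E,F], logical=[E,F,A,a,C,D]
After op 7 (rotate(+3)): offset=1, physical=[A,a,C,D,E,F], logical=[a,C,D,E,F,A]
After op 8 (rotate(+1)): offset=2, physical=[A,a,C,D,E,F], logical=[C,D,E,F,A,a]
After op 9 (replace(4, 'd')): offset=2, physical=[d,a,C,D,E,F], logical=[C,D,E,F,d,a]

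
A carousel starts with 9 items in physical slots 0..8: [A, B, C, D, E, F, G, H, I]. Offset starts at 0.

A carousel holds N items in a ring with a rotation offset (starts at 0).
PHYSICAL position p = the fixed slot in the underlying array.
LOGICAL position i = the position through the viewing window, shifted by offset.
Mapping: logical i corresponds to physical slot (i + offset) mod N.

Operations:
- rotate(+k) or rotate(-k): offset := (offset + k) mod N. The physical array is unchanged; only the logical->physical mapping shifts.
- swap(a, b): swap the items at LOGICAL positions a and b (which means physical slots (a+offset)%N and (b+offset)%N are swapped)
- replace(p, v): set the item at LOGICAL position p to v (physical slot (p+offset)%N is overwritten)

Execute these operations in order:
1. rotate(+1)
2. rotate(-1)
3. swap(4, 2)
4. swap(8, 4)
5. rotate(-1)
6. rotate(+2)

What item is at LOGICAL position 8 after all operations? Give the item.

Answer: A

Derivation:
After op 1 (rotate(+1)): offset=1, physical=[A,B,C,D,E,F,G,H,I], logical=[B,C,D,E,F,G,H,I,A]
After op 2 (rotate(-1)): offset=0, physical=[A,B,C,D,E,F,G,H,I], logical=[A,B,C,D,E,F,G,H,I]
After op 3 (swap(4, 2)): offset=0, physical=[A,B,E,D,C,F,G,H,I], logical=[A,B,E,D,C,F,G,H,I]
After op 4 (swap(8, 4)): offset=0, physical=[A,B,E,D,I,F,G,H,C], logical=[A,B,E,D,I,F,G,H,C]
After op 5 (rotate(-1)): offset=8, physical=[A,B,E,D,I,F,G,H,C], logical=[C,A,B,E,D,I,F,G,H]
After op 6 (rotate(+2)): offset=1, physical=[A,B,E,D,I,F,G,H,C], logical=[B,E,D,I,F,G,H,C,A]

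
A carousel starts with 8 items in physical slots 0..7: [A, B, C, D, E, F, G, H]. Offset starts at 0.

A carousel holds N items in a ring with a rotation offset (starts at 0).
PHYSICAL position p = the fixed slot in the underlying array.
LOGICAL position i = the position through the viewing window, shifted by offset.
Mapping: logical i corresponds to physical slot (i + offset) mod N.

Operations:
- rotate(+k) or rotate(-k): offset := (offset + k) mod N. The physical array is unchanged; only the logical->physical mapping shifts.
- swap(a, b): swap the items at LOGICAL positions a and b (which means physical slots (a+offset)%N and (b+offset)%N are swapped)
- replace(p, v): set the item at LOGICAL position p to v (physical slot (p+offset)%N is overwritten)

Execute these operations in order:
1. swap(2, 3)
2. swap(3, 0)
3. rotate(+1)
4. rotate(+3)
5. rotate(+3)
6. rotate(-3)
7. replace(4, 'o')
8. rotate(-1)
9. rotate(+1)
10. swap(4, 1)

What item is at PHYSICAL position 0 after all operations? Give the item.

Answer: F

Derivation:
After op 1 (swap(2, 3)): offset=0, physical=[A,B,D,C,E,F,G,H], logical=[A,B,D,C,E,F,G,H]
After op 2 (swap(3, 0)): offset=0, physical=[C,B,D,A,E,F,G,H], logical=[C,B,D,A,E,F,G,H]
After op 3 (rotate(+1)): offset=1, physical=[C,B,D,A,E,F,G,H], logical=[B,D,A,E,F,G,H,C]
After op 4 (rotate(+3)): offset=4, physical=[C,B,D,A,E,F,G,H], logical=[E,F,G,H,C,B,D,A]
After op 5 (rotate(+3)): offset=7, physical=[C,B,D,A,E,F,G,H], logical=[H,C,B,D,A,E,F,G]
After op 6 (rotate(-3)): offset=4, physical=[C,B,D,A,E,F,G,H], logical=[E,F,G,H,C,B,D,A]
After op 7 (replace(4, 'o')): offset=4, physical=[o,B,D,A,E,F,G,H], logical=[E,F,G,H,o,B,D,A]
After op 8 (rotate(-1)): offset=3, physical=[o,B,D,A,E,F,G,H], logical=[A,E,F,G,H,o,B,D]
After op 9 (rotate(+1)): offset=4, physical=[o,B,D,A,E,F,G,H], logical=[E,F,G,H,o,B,D,A]
After op 10 (swap(4, 1)): offset=4, physical=[F,B,D,A,E,o,G,H], logical=[E,o,G,H,F,B,D,A]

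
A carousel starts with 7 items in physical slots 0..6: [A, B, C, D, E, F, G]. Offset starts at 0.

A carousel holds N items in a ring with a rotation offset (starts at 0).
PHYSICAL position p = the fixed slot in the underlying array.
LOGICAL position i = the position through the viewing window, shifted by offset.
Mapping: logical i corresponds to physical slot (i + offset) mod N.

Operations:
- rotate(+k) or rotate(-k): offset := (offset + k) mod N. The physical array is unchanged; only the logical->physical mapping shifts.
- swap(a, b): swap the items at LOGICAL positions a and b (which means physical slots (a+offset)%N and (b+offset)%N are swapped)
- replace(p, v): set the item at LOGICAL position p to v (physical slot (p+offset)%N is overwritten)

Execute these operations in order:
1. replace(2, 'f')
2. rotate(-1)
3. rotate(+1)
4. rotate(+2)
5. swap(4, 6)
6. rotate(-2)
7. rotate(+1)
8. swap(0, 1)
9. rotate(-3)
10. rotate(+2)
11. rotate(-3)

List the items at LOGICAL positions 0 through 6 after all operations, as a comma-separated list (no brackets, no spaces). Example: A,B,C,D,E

After op 1 (replace(2, 'f')): offset=0, physical=[A,B,f,D,E,F,G], logical=[A,B,f,D,E,F,G]
After op 2 (rotate(-1)): offset=6, physical=[A,B,f,D,E,F,G], logical=[G,A,B,f,D,E,F]
After op 3 (rotate(+1)): offset=0, physical=[A,B,f,D,E,F,G], logical=[A,B,f,D,E,F,G]
After op 4 (rotate(+2)): offset=2, physical=[A,B,f,D,E,F,G], logical=[f,D,E,F,G,A,B]
After op 5 (swap(4, 6)): offset=2, physical=[A,G,f,D,E,F,B], logical=[f,D,E,F,B,A,G]
After op 6 (rotate(-2)): offset=0, physical=[A,G,f,D,E,F,B], logical=[A,G,f,D,E,F,B]
After op 7 (rotate(+1)): offset=1, physical=[A,G,f,D,E,F,B], logical=[G,f,D,E,F,B,A]
After op 8 (swap(0, 1)): offset=1, physical=[A,f,G,D,E,F,B], logical=[f,G,D,E,F,B,A]
After op 9 (rotate(-3)): offset=5, physical=[A,f,G,D,E,F,B], logical=[F,B,A,f,G,D,E]
After op 10 (rotate(+2)): offset=0, physical=[A,f,G,D,E,F,B], logical=[A,f,G,D,E,F,B]
After op 11 (rotate(-3)): offset=4, physical=[A,f,G,D,E,F,B], logical=[E,F,B,A,f,G,D]

Answer: E,F,B,A,f,G,D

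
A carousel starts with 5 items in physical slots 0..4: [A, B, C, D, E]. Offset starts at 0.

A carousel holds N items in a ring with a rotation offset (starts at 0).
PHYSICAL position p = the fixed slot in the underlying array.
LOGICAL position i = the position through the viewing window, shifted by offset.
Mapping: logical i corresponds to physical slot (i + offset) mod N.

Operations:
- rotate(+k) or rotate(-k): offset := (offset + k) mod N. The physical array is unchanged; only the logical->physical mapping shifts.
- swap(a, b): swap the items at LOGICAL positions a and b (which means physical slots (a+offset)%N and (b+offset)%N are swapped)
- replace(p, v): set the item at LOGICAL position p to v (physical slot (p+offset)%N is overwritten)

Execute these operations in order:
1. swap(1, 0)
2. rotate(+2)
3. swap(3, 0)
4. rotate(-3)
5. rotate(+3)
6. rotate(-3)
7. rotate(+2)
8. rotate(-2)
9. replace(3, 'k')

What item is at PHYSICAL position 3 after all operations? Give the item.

After op 1 (swap(1, 0)): offset=0, physical=[B,A,C,D,E], logical=[B,A,C,D,E]
After op 2 (rotate(+2)): offset=2, physical=[B,A,C,D,E], logical=[C,D,E,B,A]
After op 3 (swap(3, 0)): offset=2, physical=[C,A,B,D,E], logical=[B,D,E,C,A]
After op 4 (rotate(-3)): offset=4, physical=[C,A,B,D,E], logical=[E,C,A,B,D]
After op 5 (rotate(+3)): offset=2, physical=[C,A,B,D,E], logical=[B,D,E,C,A]
After op 6 (rotate(-3)): offset=4, physical=[C,A,B,D,E], logical=[E,C,A,B,D]
After op 7 (rotate(+2)): offset=1, physical=[C,A,B,D,E], logical=[A,B,D,E,C]
After op 8 (rotate(-2)): offset=4, physical=[C,A,B,D,E], logical=[E,C,A,B,D]
After op 9 (replace(3, 'k')): offset=4, physical=[C,A,k,D,E], logical=[E,C,A,k,D]

Answer: D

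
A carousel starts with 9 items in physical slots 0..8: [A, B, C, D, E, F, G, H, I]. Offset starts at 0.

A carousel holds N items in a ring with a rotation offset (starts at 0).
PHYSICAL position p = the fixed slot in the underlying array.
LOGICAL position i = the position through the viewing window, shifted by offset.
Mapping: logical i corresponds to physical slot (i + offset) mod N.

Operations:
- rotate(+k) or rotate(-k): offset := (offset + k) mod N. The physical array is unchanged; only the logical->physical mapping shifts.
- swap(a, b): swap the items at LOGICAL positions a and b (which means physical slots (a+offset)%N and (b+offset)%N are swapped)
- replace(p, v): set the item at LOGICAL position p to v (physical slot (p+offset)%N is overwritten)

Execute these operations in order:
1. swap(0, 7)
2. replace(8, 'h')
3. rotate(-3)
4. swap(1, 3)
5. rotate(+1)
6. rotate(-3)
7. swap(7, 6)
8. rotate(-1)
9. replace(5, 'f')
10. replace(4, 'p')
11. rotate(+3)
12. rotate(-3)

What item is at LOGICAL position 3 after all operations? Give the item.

Answer: G

Derivation:
After op 1 (swap(0, 7)): offset=0, physical=[H,B,C,D,E,F,G,A,I], logical=[H,B,C,D,E,F,G,A,I]
After op 2 (replace(8, 'h')): offset=0, physical=[H,B,C,D,E,F,G,A,h], logical=[H,B,C,D,E,F,G,A,h]
After op 3 (rotate(-3)): offset=6, physical=[H,B,C,D,E,F,G,A,h], logical=[G,A,h,H,B,C,D,E,F]
After op 4 (swap(1, 3)): offset=6, physical=[A,B,C,D,E,F,G,H,h], logical=[G,H,h,A,B,C,D,E,F]
After op 5 (rotate(+1)): offset=7, physical=[A,B,C,D,E,F,G,H,h], logical=[H,h,A,B,C,D,E,F,G]
After op 6 (rotate(-3)): offset=4, physical=[A,B,C,D,E,F,G,H,h], logical=[E,F,G,H,h,A,B,C,D]
After op 7 (swap(7, 6)): offset=4, physical=[A,C,B,D,E,F,G,H,h], logical=[E,F,G,H,h,A,C,B,D]
After op 8 (rotate(-1)): offset=3, physical=[A,C,B,D,E,F,G,H,h], logical=[D,E,F,G,H,h,A,C,B]
After op 9 (replace(5, 'f')): offset=3, physical=[A,C,B,D,E,F,G,H,f], logical=[D,E,F,G,H,f,A,C,B]
After op 10 (replace(4, 'p')): offset=3, physical=[A,C,B,D,E,F,G,p,f], logical=[D,E,F,G,p,f,A,C,B]
After op 11 (rotate(+3)): offset=6, physical=[A,C,B,D,E,F,G,p,f], logical=[G,p,f,A,C,B,D,E,F]
After op 12 (rotate(-3)): offset=3, physical=[A,C,B,D,E,F,G,p,f], logical=[D,E,F,G,p,f,A,C,B]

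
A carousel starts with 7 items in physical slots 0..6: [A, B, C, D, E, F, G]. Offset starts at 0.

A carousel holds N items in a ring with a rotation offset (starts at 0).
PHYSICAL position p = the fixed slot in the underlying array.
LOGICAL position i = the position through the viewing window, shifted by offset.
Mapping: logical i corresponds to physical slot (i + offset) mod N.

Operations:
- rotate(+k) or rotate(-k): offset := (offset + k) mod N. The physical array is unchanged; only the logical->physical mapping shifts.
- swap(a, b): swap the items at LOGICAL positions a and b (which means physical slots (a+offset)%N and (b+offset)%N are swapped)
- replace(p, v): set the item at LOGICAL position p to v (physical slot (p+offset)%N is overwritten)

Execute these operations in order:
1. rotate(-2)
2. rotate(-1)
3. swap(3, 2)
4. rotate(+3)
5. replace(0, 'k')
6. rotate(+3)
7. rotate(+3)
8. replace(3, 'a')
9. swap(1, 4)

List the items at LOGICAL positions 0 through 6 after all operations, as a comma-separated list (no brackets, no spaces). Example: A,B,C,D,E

After op 1 (rotate(-2)): offset=5, physical=[A,B,C,D,E,F,G], logical=[F,G,A,B,C,D,E]
After op 2 (rotate(-1)): offset=4, physical=[A,B,C,D,E,F,G], logical=[E,F,G,A,B,C,D]
After op 3 (swap(3, 2)): offset=4, physical=[G,B,C,D,E,F,A], logical=[E,F,A,G,B,C,D]
After op 4 (rotate(+3)): offset=0, physical=[G,B,C,D,E,F,A], logical=[G,B,C,D,E,F,A]
After op 5 (replace(0, 'k')): offset=0, physical=[k,B,C,D,E,F,A], logical=[k,B,C,D,E,F,A]
After op 6 (rotate(+3)): offset=3, physical=[k,B,C,D,E,F,A], logical=[D,E,F,A,k,B,C]
After op 7 (rotate(+3)): offset=6, physical=[k,B,C,D,E,F,A], logical=[A,k,B,C,D,E,F]
After op 8 (replace(3, 'a')): offset=6, physical=[k,B,a,D,E,F,A], logical=[A,k,B,a,D,E,F]
After op 9 (swap(1, 4)): offset=6, physical=[D,B,a,k,E,F,A], logical=[A,D,B,a,k,E,F]

Answer: A,D,B,a,k,E,F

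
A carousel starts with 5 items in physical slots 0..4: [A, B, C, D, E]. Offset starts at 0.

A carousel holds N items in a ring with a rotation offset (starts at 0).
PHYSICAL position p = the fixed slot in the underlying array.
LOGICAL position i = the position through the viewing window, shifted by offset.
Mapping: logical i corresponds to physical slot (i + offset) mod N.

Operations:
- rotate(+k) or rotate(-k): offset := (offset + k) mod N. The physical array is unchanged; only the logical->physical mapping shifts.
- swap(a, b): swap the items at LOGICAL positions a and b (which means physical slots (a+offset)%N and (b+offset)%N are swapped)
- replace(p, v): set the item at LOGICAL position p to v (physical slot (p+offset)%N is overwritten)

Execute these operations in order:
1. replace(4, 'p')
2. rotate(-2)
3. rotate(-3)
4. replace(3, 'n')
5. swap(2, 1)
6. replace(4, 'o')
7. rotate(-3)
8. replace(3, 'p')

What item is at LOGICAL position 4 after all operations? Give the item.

After op 1 (replace(4, 'p')): offset=0, physical=[A,B,C,D,p], logical=[A,B,C,D,p]
After op 2 (rotate(-2)): offset=3, physical=[A,B,C,D,p], logical=[D,p,A,B,C]
After op 3 (rotate(-3)): offset=0, physical=[A,B,C,D,p], logical=[A,B,C,D,p]
After op 4 (replace(3, 'n')): offset=0, physical=[A,B,C,n,p], logical=[A,B,C,n,p]
After op 5 (swap(2, 1)): offset=0, physical=[A,C,B,n,p], logical=[A,C,B,n,p]
After op 6 (replace(4, 'o')): offset=0, physical=[A,C,B,n,o], logical=[A,C,B,n,o]
After op 7 (rotate(-3)): offset=2, physical=[A,C,B,n,o], logical=[B,n,o,A,C]
After op 8 (replace(3, 'p')): offset=2, physical=[p,C,B,n,o], logical=[B,n,o,p,C]

Answer: C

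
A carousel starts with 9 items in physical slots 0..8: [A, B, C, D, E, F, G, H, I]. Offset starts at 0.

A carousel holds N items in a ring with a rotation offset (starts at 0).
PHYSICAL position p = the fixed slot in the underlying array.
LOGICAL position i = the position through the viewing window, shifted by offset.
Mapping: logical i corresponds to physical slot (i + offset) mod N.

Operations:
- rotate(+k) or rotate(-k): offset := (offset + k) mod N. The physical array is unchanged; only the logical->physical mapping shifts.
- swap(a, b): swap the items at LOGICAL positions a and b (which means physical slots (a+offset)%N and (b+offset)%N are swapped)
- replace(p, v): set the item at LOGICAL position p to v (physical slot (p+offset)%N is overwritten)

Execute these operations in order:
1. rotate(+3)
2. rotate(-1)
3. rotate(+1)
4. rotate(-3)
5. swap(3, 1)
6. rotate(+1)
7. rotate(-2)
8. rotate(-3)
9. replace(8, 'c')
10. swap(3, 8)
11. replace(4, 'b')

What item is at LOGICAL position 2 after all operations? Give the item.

After op 1 (rotate(+3)): offset=3, physical=[A,B,C,D,E,F,G,H,I], logical=[D,E,F,G,H,I,A,B,C]
After op 2 (rotate(-1)): offset=2, physical=[A,B,C,D,E,F,G,H,I], logical=[C,D,E,F,G,H,I,A,B]
After op 3 (rotate(+1)): offset=3, physical=[A,B,C,D,E,F,G,H,I], logical=[D,E,F,G,H,I,A,B,C]
After op 4 (rotate(-3)): offset=0, physical=[A,B,C,D,E,F,G,H,I], logical=[A,B,C,D,E,F,G,H,I]
After op 5 (swap(3, 1)): offset=0, physical=[A,D,C,B,E,F,G,H,I], logical=[A,D,C,B,E,F,G,H,I]
After op 6 (rotate(+1)): offset=1, physical=[A,D,C,B,E,F,G,H,I], logical=[D,C,B,E,F,G,H,I,A]
After op 7 (rotate(-2)): offset=8, physical=[A,D,C,B,E,F,G,H,I], logical=[I,A,D,C,B,E,F,G,H]
After op 8 (rotate(-3)): offset=5, physical=[A,D,C,B,E,F,G,H,I], logical=[F,G,H,I,A,D,C,B,E]
After op 9 (replace(8, 'c')): offset=5, physical=[A,D,C,B,c,F,G,H,I], logical=[F,G,H,I,A,D,C,B,c]
After op 10 (swap(3, 8)): offset=5, physical=[A,D,C,B,I,F,G,H,c], logical=[F,G,H,c,A,D,C,B,I]
After op 11 (replace(4, 'b')): offset=5, physical=[b,D,C,B,I,F,G,H,c], logical=[F,G,H,c,b,D,C,B,I]

Answer: H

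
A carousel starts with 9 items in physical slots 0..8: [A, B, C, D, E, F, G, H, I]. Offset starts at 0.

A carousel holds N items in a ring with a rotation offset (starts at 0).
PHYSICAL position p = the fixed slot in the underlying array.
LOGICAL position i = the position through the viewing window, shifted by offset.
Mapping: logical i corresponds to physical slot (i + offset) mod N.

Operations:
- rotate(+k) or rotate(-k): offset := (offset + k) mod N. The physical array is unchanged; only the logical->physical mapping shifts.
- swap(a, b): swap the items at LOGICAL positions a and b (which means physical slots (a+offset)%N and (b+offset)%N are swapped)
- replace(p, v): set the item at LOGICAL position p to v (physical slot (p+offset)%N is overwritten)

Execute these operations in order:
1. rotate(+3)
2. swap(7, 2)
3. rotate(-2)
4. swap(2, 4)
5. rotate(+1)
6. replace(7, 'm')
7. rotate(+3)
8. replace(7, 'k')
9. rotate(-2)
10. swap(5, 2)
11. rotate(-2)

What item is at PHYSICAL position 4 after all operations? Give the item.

Answer: E

Derivation:
After op 1 (rotate(+3)): offset=3, physical=[A,B,C,D,E,F,G,H,I], logical=[D,E,F,G,H,I,A,B,C]
After op 2 (swap(7, 2)): offset=3, physical=[A,F,C,D,E,B,G,H,I], logical=[D,E,B,G,H,I,A,F,C]
After op 3 (rotate(-2)): offset=1, physical=[A,F,C,D,E,B,G,H,I], logical=[F,C,D,E,B,G,H,I,A]
After op 4 (swap(2, 4)): offset=1, physical=[A,F,C,B,E,D,G,H,I], logical=[F,C,B,E,D,G,H,I,A]
After op 5 (rotate(+1)): offset=2, physical=[A,F,C,B,E,D,G,H,I], logical=[C,B,E,D,G,H,I,A,F]
After op 6 (replace(7, 'm')): offset=2, physical=[m,F,C,B,E,D,G,H,I], logical=[C,B,E,D,G,H,I,m,F]
After op 7 (rotate(+3)): offset=5, physical=[m,F,C,B,E,D,G,H,I], logical=[D,G,H,I,m,F,C,B,E]
After op 8 (replace(7, 'k')): offset=5, physical=[m,F,C,k,E,D,G,H,I], logical=[D,G,H,I,m,F,C,k,E]
After op 9 (rotate(-2)): offset=3, physical=[m,F,C,k,E,D,G,H,I], logical=[k,E,D,G,H,I,m,F,C]
After op 10 (swap(5, 2)): offset=3, physical=[m,F,C,k,E,I,G,H,D], logical=[k,E,I,G,H,D,m,F,C]
After op 11 (rotate(-2)): offset=1, physical=[m,F,C,k,E,I,G,H,D], logical=[F,C,k,E,I,G,H,D,m]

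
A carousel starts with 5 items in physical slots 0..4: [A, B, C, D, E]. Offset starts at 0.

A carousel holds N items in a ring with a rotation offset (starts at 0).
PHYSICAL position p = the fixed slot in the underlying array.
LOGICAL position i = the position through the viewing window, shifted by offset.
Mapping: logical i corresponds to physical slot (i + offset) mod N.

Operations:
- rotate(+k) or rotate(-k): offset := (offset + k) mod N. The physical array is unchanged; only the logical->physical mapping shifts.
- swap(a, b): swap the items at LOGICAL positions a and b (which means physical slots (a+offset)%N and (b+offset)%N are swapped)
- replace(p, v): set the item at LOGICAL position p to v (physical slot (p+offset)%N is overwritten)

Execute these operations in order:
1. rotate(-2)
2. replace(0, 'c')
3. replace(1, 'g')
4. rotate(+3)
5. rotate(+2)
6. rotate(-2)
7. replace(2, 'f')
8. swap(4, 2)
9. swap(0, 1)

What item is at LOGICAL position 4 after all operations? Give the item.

After op 1 (rotate(-2)): offset=3, physical=[A,B,C,D,E], logical=[D,E,A,B,C]
After op 2 (replace(0, 'c')): offset=3, physical=[A,B,C,c,E], logical=[c,E,A,B,C]
After op 3 (replace(1, 'g')): offset=3, physical=[A,B,C,c,g], logical=[c,g,A,B,C]
After op 4 (rotate(+3)): offset=1, physical=[A,B,C,c,g], logical=[B,C,c,g,A]
After op 5 (rotate(+2)): offset=3, physical=[A,B,C,c,g], logical=[c,g,A,B,C]
After op 6 (rotate(-2)): offset=1, physical=[A,B,C,c,g], logical=[B,C,c,g,A]
After op 7 (replace(2, 'f')): offset=1, physical=[A,B,C,f,g], logical=[B,C,f,g,A]
After op 8 (swap(4, 2)): offset=1, physical=[f,B,C,A,g], logical=[B,C,A,g,f]
After op 9 (swap(0, 1)): offset=1, physical=[f,C,B,A,g], logical=[C,B,A,g,f]

Answer: f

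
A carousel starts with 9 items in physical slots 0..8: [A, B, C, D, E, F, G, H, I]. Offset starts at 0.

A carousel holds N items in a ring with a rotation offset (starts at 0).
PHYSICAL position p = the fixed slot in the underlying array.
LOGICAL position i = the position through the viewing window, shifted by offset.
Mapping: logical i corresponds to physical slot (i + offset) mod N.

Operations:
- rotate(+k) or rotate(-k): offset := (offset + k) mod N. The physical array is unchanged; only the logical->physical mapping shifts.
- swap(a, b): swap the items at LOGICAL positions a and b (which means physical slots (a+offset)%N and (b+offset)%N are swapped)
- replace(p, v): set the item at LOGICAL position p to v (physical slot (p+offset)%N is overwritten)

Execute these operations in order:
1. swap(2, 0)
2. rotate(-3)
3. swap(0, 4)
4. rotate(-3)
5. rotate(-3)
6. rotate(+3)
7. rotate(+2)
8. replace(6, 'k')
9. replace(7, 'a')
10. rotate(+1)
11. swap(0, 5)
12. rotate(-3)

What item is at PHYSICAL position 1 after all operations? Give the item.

After op 1 (swap(2, 0)): offset=0, physical=[C,B,A,D,E,F,G,H,I], logical=[C,B,A,D,E,F,G,H,I]
After op 2 (rotate(-3)): offset=6, physical=[C,B,A,D,E,F,G,H,I], logical=[G,H,I,C,B,A,D,E,F]
After op 3 (swap(0, 4)): offset=6, physical=[C,G,A,D,E,F,B,H,I], logical=[B,H,I,C,G,A,D,E,F]
After op 4 (rotate(-3)): offset=3, physical=[C,G,A,D,E,F,B,H,I], logical=[D,E,F,B,H,I,C,G,A]
After op 5 (rotate(-3)): offset=0, physical=[C,G,A,D,E,F,B,H,I], logical=[C,G,A,D,E,F,B,H,I]
After op 6 (rotate(+3)): offset=3, physical=[C,G,A,D,E,F,B,H,I], logical=[D,E,F,B,H,I,C,G,A]
After op 7 (rotate(+2)): offset=5, physical=[C,G,A,D,E,F,B,H,I], logical=[F,B,H,I,C,G,A,D,E]
After op 8 (replace(6, 'k')): offset=5, physical=[C,G,k,D,E,F,B,H,I], logical=[F,B,H,I,C,G,k,D,E]
After op 9 (replace(7, 'a')): offset=5, physical=[C,G,k,a,E,F,B,H,I], logical=[F,B,H,I,C,G,k,a,E]
After op 10 (rotate(+1)): offset=6, physical=[C,G,k,a,E,F,B,H,I], logical=[B,H,I,C,G,k,a,E,F]
After op 11 (swap(0, 5)): offset=6, physical=[C,G,B,a,E,F,k,H,I], logical=[k,H,I,C,G,B,a,E,F]
After op 12 (rotate(-3)): offset=3, physical=[C,G,B,a,E,F,k,H,I], logical=[a,E,F,k,H,I,C,G,B]

Answer: G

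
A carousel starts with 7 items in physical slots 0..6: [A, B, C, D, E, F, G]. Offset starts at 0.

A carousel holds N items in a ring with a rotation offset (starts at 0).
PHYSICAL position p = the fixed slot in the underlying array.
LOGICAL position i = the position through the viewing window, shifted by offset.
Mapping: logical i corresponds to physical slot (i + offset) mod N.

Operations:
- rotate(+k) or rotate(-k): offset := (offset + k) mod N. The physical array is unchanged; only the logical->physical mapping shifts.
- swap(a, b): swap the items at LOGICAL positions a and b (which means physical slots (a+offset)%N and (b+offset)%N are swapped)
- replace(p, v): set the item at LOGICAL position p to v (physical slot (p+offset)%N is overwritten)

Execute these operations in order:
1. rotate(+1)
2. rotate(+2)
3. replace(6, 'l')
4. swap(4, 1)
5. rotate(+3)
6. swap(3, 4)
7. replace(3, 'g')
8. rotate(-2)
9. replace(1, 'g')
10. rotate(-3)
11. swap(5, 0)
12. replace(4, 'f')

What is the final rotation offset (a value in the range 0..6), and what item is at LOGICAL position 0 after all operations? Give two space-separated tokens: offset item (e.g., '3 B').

Answer: 1 G

Derivation:
After op 1 (rotate(+1)): offset=1, physical=[A,B,C,D,E,F,G], logical=[B,C,D,E,F,G,A]
After op 2 (rotate(+2)): offset=3, physical=[A,B,C,D,E,F,G], logical=[D,E,F,G,A,B,C]
After op 3 (replace(6, 'l')): offset=3, physical=[A,B,l,D,E,F,G], logical=[D,E,F,G,A,B,l]
After op 4 (swap(4, 1)): offset=3, physical=[E,B,l,D,A,F,G], logical=[D,A,F,G,E,B,l]
After op 5 (rotate(+3)): offset=6, physical=[E,B,l,D,A,F,G], logical=[G,E,B,l,D,A,F]
After op 6 (swap(3, 4)): offset=6, physical=[E,B,D,l,A,F,G], logical=[G,E,B,D,l,A,F]
After op 7 (replace(3, 'g')): offset=6, physical=[E,B,g,l,A,F,G], logical=[G,E,B,g,l,A,F]
After op 8 (rotate(-2)): offset=4, physical=[E,B,g,l,A,F,G], logical=[A,F,G,E,B,g,l]
After op 9 (replace(1, 'g')): offset=4, physical=[E,B,g,l,A,g,G], logical=[A,g,G,E,B,g,l]
After op 10 (rotate(-3)): offset=1, physical=[E,B,g,l,A,g,G], logical=[B,g,l,A,g,G,E]
After op 11 (swap(5, 0)): offset=1, physical=[E,G,g,l,A,g,B], logical=[G,g,l,A,g,B,E]
After op 12 (replace(4, 'f')): offset=1, physical=[E,G,g,l,A,f,B], logical=[G,g,l,A,f,B,E]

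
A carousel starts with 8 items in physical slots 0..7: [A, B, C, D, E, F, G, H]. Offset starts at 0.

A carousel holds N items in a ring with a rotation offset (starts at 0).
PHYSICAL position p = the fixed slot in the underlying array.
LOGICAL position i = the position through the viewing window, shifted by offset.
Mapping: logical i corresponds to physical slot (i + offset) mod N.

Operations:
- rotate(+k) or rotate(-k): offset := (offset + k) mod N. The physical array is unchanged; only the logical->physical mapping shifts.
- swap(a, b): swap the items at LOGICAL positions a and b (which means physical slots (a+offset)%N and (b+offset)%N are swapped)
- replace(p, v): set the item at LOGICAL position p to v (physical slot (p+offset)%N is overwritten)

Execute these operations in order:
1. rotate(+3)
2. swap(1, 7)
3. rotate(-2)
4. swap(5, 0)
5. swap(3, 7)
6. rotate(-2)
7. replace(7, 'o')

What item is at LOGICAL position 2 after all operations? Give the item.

After op 1 (rotate(+3)): offset=3, physical=[A,B,C,D,E,F,G,H], logical=[D,E,F,G,H,A,B,C]
After op 2 (swap(1, 7)): offset=3, physical=[A,B,E,D,C,F,G,H], logical=[D,C,F,G,H,A,B,E]
After op 3 (rotate(-2)): offset=1, physical=[A,B,E,D,C,F,G,H], logical=[B,E,D,C,F,G,H,A]
After op 4 (swap(5, 0)): offset=1, physical=[A,G,E,D,C,F,B,H], logical=[G,E,D,C,F,B,H,A]
After op 5 (swap(3, 7)): offset=1, physical=[C,G,E,D,A,F,B,H], logical=[G,E,D,A,F,B,H,C]
After op 6 (rotate(-2)): offset=7, physical=[C,G,E,D,A,F,B,H], logical=[H,C,G,E,D,A,F,B]
After op 7 (replace(7, 'o')): offset=7, physical=[C,G,E,D,A,F,o,H], logical=[H,C,G,E,D,A,F,o]

Answer: G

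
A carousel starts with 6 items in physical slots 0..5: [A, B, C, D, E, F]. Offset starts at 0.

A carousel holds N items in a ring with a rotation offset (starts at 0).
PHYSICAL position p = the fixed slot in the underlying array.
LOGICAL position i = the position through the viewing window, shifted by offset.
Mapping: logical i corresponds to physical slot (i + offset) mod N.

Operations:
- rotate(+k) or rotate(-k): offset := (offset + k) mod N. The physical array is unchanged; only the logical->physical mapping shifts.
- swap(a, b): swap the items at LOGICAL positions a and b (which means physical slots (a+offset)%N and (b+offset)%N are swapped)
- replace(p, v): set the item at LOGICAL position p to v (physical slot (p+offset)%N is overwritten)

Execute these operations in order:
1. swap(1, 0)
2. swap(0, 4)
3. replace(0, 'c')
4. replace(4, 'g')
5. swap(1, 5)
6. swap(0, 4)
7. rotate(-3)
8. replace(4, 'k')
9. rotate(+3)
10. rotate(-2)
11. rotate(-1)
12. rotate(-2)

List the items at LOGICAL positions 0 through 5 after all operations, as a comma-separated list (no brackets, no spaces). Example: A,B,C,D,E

Answer: k,C,D,c,A,g

Derivation:
After op 1 (swap(1, 0)): offset=0, physical=[B,A,C,D,E,F], logical=[B,A,C,D,E,F]
After op 2 (swap(0, 4)): offset=0, physical=[E,A,C,D,B,F], logical=[E,A,C,D,B,F]
After op 3 (replace(0, 'c')): offset=0, physical=[c,A,C,D,B,F], logical=[c,A,C,D,B,F]
After op 4 (replace(4, 'g')): offset=0, physical=[c,A,C,D,g,F], logical=[c,A,C,D,g,F]
After op 5 (swap(1, 5)): offset=0, physical=[c,F,C,D,g,A], logical=[c,F,C,D,g,A]
After op 6 (swap(0, 4)): offset=0, physical=[g,F,C,D,c,A], logical=[g,F,C,D,c,A]
After op 7 (rotate(-3)): offset=3, physical=[g,F,C,D,c,A], logical=[D,c,A,g,F,C]
After op 8 (replace(4, 'k')): offset=3, physical=[g,k,C,D,c,A], logical=[D,c,A,g,k,C]
After op 9 (rotate(+3)): offset=0, physical=[g,k,C,D,c,A], logical=[g,k,C,D,c,A]
After op 10 (rotate(-2)): offset=4, physical=[g,k,C,D,c,A], logical=[c,A,g,k,C,D]
After op 11 (rotate(-1)): offset=3, physical=[g,k,C,D,c,A], logical=[D,c,A,g,k,C]
After op 12 (rotate(-2)): offset=1, physical=[g,k,C,D,c,A], logical=[k,C,D,c,A,g]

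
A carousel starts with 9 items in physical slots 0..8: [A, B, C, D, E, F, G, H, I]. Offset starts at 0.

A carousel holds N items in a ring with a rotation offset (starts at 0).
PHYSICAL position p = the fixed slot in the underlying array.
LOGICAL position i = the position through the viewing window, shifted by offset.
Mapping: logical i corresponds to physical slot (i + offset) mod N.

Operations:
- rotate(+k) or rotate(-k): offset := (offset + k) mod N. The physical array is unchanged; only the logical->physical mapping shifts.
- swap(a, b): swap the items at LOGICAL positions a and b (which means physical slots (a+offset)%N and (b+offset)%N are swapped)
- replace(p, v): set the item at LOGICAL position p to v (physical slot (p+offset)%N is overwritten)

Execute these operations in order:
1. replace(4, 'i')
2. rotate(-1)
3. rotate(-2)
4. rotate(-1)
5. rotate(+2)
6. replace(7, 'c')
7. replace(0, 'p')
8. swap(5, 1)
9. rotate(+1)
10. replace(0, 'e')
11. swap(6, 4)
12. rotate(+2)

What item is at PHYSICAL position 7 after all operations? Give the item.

Answer: p

Derivation:
After op 1 (replace(4, 'i')): offset=0, physical=[A,B,C,D,i,F,G,H,I], logical=[A,B,C,D,i,F,G,H,I]
After op 2 (rotate(-1)): offset=8, physical=[A,B,C,D,i,F,G,H,I], logical=[I,A,B,C,D,i,F,G,H]
After op 3 (rotate(-2)): offset=6, physical=[A,B,C,D,i,F,G,H,I], logical=[G,H,I,A,B,C,D,i,F]
After op 4 (rotate(-1)): offset=5, physical=[A,B,C,D,i,F,G,H,I], logical=[F,G,H,I,A,B,C,D,i]
After op 5 (rotate(+2)): offset=7, physical=[A,B,C,D,i,F,G,H,I], logical=[H,I,A,B,C,D,i,F,G]
After op 6 (replace(7, 'c')): offset=7, physical=[A,B,C,D,i,c,G,H,I], logical=[H,I,A,B,C,D,i,c,G]
After op 7 (replace(0, 'p')): offset=7, physical=[A,B,C,D,i,c,G,p,I], logical=[p,I,A,B,C,D,i,c,G]
After op 8 (swap(5, 1)): offset=7, physical=[A,B,C,I,i,c,G,p,D], logical=[p,D,A,B,C,I,i,c,G]
After op 9 (rotate(+1)): offset=8, physical=[A,B,C,I,i,c,G,p,D], logical=[D,A,B,C,I,i,c,G,p]
After op 10 (replace(0, 'e')): offset=8, physical=[A,B,C,I,i,c,G,p,e], logical=[e,A,B,C,I,i,c,G,p]
After op 11 (swap(6, 4)): offset=8, physical=[A,B,C,c,i,I,G,p,e], logical=[e,A,B,C,c,i,I,G,p]
After op 12 (rotate(+2)): offset=1, physical=[A,B,C,c,i,I,G,p,e], logical=[B,C,c,i,I,G,p,e,A]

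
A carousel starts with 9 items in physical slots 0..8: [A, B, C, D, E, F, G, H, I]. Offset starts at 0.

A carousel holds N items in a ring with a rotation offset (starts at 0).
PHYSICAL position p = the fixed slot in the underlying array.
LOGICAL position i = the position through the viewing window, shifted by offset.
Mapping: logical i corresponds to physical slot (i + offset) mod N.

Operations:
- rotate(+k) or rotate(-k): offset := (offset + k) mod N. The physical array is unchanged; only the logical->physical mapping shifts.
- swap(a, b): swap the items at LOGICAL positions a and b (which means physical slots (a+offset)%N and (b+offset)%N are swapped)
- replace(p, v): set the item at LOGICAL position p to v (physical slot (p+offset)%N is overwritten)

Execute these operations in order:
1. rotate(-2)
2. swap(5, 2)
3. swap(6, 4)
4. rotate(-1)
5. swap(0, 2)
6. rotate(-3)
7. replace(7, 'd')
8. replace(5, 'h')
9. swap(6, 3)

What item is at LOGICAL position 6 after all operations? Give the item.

After op 1 (rotate(-2)): offset=7, physical=[A,B,C,D,E,F,G,H,I], logical=[H,I,A,B,C,D,E,F,G]
After op 2 (swap(5, 2)): offset=7, physical=[D,B,C,A,E,F,G,H,I], logical=[H,I,D,B,C,A,E,F,G]
After op 3 (swap(6, 4)): offset=7, physical=[D,B,E,A,C,F,G,H,I], logical=[H,I,D,B,E,A,C,F,G]
After op 4 (rotate(-1)): offset=6, physical=[D,B,E,A,C,F,G,H,I], logical=[G,H,I,D,B,E,A,C,F]
After op 5 (swap(0, 2)): offset=6, physical=[D,B,E,A,C,F,I,H,G], logical=[I,H,G,D,B,E,A,C,F]
After op 6 (rotate(-3)): offset=3, physical=[D,B,E,A,C,F,I,H,G], logical=[A,C,F,I,H,G,D,B,E]
After op 7 (replace(7, 'd')): offset=3, physical=[D,d,E,A,C,F,I,H,G], logical=[A,C,F,I,H,G,D,d,E]
After op 8 (replace(5, 'h')): offset=3, physical=[D,d,E,A,C,F,I,H,h], logical=[A,C,F,I,H,h,D,d,E]
After op 9 (swap(6, 3)): offset=3, physical=[I,d,E,A,C,F,D,H,h], logical=[A,C,F,D,H,h,I,d,E]

Answer: I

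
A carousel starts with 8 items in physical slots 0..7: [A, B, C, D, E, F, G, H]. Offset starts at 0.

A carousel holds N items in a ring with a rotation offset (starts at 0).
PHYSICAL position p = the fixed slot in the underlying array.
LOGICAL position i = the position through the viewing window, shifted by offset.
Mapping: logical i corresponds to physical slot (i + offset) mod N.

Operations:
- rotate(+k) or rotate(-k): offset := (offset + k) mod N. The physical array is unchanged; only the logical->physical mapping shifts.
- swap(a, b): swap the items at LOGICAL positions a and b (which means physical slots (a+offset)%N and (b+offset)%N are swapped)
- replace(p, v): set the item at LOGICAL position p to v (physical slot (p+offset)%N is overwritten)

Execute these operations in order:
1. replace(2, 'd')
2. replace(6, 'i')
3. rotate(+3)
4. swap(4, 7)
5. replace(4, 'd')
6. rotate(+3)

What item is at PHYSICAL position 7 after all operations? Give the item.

After op 1 (replace(2, 'd')): offset=0, physical=[A,B,d,D,E,F,G,H], logical=[A,B,d,D,E,F,G,H]
After op 2 (replace(6, 'i')): offset=0, physical=[A,B,d,D,E,F,i,H], logical=[A,B,d,D,E,F,i,H]
After op 3 (rotate(+3)): offset=3, physical=[A,B,d,D,E,F,i,H], logical=[D,E,F,i,H,A,B,d]
After op 4 (swap(4, 7)): offset=3, physical=[A,B,H,D,E,F,i,d], logical=[D,E,F,i,d,A,B,H]
After op 5 (replace(4, 'd')): offset=3, physical=[A,B,H,D,E,F,i,d], logical=[D,E,F,i,d,A,B,H]
After op 6 (rotate(+3)): offset=6, physical=[A,B,H,D,E,F,i,d], logical=[i,d,A,B,H,D,E,F]

Answer: d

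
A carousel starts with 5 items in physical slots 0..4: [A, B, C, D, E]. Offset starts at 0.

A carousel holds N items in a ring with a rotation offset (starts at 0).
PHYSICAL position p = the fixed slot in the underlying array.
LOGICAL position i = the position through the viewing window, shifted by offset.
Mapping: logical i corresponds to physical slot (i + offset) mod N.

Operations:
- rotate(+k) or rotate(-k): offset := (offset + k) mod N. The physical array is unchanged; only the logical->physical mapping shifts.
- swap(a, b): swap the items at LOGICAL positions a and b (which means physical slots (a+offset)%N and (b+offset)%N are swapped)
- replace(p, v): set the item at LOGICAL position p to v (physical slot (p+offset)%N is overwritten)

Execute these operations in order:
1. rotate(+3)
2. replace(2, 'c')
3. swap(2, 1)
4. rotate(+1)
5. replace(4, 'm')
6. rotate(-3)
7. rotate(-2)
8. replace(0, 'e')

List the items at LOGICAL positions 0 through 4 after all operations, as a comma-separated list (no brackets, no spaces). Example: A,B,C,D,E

After op 1 (rotate(+3)): offset=3, physical=[A,B,C,D,E], logical=[D,E,A,B,C]
After op 2 (replace(2, 'c')): offset=3, physical=[c,B,C,D,E], logical=[D,E,c,B,C]
After op 3 (swap(2, 1)): offset=3, physical=[E,B,C,D,c], logical=[D,c,E,B,C]
After op 4 (rotate(+1)): offset=4, physical=[E,B,C,D,c], logical=[c,E,B,C,D]
After op 5 (replace(4, 'm')): offset=4, physical=[E,B,C,m,c], logical=[c,E,B,C,m]
After op 6 (rotate(-3)): offset=1, physical=[E,B,C,m,c], logical=[B,C,m,c,E]
After op 7 (rotate(-2)): offset=4, physical=[E,B,C,m,c], logical=[c,E,B,C,m]
After op 8 (replace(0, 'e')): offset=4, physical=[E,B,C,m,e], logical=[e,E,B,C,m]

Answer: e,E,B,C,m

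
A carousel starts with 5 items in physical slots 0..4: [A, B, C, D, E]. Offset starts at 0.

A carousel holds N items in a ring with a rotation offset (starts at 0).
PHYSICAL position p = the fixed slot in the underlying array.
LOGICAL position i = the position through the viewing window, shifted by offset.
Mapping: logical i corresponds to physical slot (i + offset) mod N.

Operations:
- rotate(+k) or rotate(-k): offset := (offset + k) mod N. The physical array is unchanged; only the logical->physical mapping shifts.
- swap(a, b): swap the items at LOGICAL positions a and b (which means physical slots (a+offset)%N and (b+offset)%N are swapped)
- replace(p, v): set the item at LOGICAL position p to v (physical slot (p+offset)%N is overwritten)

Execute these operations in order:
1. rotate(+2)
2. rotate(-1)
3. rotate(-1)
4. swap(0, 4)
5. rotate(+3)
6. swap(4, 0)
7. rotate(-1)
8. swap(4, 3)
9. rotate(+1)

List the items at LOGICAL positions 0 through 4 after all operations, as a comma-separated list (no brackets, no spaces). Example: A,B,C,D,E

After op 1 (rotate(+2)): offset=2, physical=[A,B,C,D,E], logical=[C,D,E,A,B]
After op 2 (rotate(-1)): offset=1, physical=[A,B,C,D,E], logical=[B,C,D,E,A]
After op 3 (rotate(-1)): offset=0, physical=[A,B,C,D,E], logical=[A,B,C,D,E]
After op 4 (swap(0, 4)): offset=0, physical=[E,B,C,D,A], logical=[E,B,C,D,A]
After op 5 (rotate(+3)): offset=3, physical=[E,B,C,D,A], logical=[D,A,E,B,C]
After op 6 (swap(4, 0)): offset=3, physical=[E,B,D,C,A], logical=[C,A,E,B,D]
After op 7 (rotate(-1)): offset=2, physical=[E,B,D,C,A], logical=[D,C,A,E,B]
After op 8 (swap(4, 3)): offset=2, physical=[B,E,D,C,A], logical=[D,C,A,B,E]
After op 9 (rotate(+1)): offset=3, physical=[B,E,D,C,A], logical=[C,A,B,E,D]

Answer: C,A,B,E,D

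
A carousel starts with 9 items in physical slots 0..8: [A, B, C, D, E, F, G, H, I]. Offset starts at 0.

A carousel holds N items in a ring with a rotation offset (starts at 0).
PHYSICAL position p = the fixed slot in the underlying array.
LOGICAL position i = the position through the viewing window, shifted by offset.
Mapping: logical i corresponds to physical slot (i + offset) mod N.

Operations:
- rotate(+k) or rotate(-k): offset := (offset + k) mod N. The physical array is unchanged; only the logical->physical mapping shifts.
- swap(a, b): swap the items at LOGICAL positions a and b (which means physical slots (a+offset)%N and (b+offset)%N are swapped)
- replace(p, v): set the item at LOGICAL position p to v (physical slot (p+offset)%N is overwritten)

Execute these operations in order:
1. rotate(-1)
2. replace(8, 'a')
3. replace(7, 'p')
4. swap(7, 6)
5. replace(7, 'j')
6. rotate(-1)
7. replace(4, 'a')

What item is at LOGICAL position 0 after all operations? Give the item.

Answer: a

Derivation:
After op 1 (rotate(-1)): offset=8, physical=[A,B,C,D,E,F,G,H,I], logical=[I,A,B,C,D,E,F,G,H]
After op 2 (replace(8, 'a')): offset=8, physical=[A,B,C,D,E,F,G,a,I], logical=[I,A,B,C,D,E,F,G,a]
After op 3 (replace(7, 'p')): offset=8, physical=[A,B,C,D,E,F,p,a,I], logical=[I,A,B,C,D,E,F,p,a]
After op 4 (swap(7, 6)): offset=8, physical=[A,B,C,D,E,p,F,a,I], logical=[I,A,B,C,D,E,p,F,a]
After op 5 (replace(7, 'j')): offset=8, physical=[A,B,C,D,E,p,j,a,I], logical=[I,A,B,C,D,E,p,j,a]
After op 6 (rotate(-1)): offset=7, physical=[A,B,C,D,E,p,j,a,I], logical=[a,I,A,B,C,D,E,p,j]
After op 7 (replace(4, 'a')): offset=7, physical=[A,B,a,D,E,p,j,a,I], logical=[a,I,A,B,a,D,E,p,j]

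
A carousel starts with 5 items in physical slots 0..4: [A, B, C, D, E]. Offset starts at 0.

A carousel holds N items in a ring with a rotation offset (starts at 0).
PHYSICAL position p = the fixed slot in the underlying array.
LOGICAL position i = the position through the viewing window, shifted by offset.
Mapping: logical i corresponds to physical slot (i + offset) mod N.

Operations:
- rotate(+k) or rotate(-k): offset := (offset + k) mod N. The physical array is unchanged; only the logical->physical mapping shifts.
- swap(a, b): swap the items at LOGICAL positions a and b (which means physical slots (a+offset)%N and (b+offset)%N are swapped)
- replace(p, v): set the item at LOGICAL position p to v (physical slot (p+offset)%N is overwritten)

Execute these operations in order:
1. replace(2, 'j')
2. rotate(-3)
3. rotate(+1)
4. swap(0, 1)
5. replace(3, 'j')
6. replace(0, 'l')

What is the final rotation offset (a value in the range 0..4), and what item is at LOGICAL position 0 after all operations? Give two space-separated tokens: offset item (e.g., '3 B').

After op 1 (replace(2, 'j')): offset=0, physical=[A,B,j,D,E], logical=[A,B,j,D,E]
After op 2 (rotate(-3)): offset=2, physical=[A,B,j,D,E], logical=[j,D,E,A,B]
After op 3 (rotate(+1)): offset=3, physical=[A,B,j,D,E], logical=[D,E,A,B,j]
After op 4 (swap(0, 1)): offset=3, physical=[A,B,j,E,D], logical=[E,D,A,B,j]
After op 5 (replace(3, 'j')): offset=3, physical=[A,j,j,E,D], logical=[E,D,A,j,j]
After op 6 (replace(0, 'l')): offset=3, physical=[A,j,j,l,D], logical=[l,D,A,j,j]

Answer: 3 l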